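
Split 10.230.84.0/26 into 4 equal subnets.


New prefix = 26 + 2 = 28
Each subnet has 16 addresses
  10.230.84.0/28
  10.230.84.16/28
  10.230.84.32/28
  10.230.84.48/28
Subnets: 10.230.84.0/28, 10.230.84.16/28, 10.230.84.32/28, 10.230.84.48/28


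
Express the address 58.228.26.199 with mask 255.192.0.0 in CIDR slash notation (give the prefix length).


Binary: 11111111.11000000.00000000.00000000
Count leading 1s
Prefix: /10


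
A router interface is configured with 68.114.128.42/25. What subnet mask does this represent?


/25 means 25 network bits, 7 host bits
Binary: 11111111111111111111111110000000
Mask: 255.255.255.128


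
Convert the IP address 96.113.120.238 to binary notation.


96 = 01100000
113 = 01110001
120 = 01111000
238 = 11101110
Binary: 01100000.01110001.01111000.11101110


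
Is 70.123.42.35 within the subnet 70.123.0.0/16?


Subnet network: 70.123.0.0
Test IP AND mask: 70.123.0.0
Yes, 70.123.42.35 is in 70.123.0.0/16


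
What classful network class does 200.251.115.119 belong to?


First octet: 200
Binary: 11001000
110xxxxx -> Class C (192-223)
Class C, default mask 255.255.255.0 (/24)


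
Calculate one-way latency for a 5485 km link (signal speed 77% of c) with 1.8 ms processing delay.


Speed = 0.77 * 3e5 km/s = 231000 km/s
Propagation delay = 5485 / 231000 = 0.0237 s = 23.7446 ms
Processing delay = 1.8 ms
Total one-way latency = 25.5446 ms


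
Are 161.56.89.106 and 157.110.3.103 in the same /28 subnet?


Mask: 255.255.255.240
161.56.89.106 AND mask = 161.56.89.96
157.110.3.103 AND mask = 157.110.3.96
No, different subnets (161.56.89.96 vs 157.110.3.96)


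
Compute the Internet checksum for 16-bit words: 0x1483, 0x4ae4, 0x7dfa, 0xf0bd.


Sum all words (with carry folding):
+ 0x1483 = 0x1483
+ 0x4ae4 = 0x5f67
+ 0x7dfa = 0xdd61
+ 0xf0bd = 0xce1f
One's complement: ~0xce1f
Checksum = 0x31e0


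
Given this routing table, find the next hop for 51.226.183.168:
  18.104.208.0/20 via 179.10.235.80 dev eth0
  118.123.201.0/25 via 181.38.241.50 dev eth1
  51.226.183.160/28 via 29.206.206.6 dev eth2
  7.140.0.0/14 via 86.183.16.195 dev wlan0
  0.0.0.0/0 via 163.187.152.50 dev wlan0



Longest prefix match for 51.226.183.168:
  /20 18.104.208.0: no
  /25 118.123.201.0: no
  /28 51.226.183.160: MATCH
  /14 7.140.0.0: no
  /0 0.0.0.0: MATCH
Selected: next-hop 29.206.206.6 via eth2 (matched /28)


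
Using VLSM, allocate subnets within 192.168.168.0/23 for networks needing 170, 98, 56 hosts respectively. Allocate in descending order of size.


170 hosts -> /24 (254 usable): 192.168.168.0/24
98 hosts -> /25 (126 usable): 192.168.169.0/25
56 hosts -> /26 (62 usable): 192.168.169.128/26
Allocation: 192.168.168.0/24 (170 hosts, 254 usable); 192.168.169.0/25 (98 hosts, 126 usable); 192.168.169.128/26 (56 hosts, 62 usable)


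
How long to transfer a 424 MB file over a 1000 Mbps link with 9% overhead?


Effective throughput = 1000 * (1 - 9/100) = 910 Mbps
File size in Mb = 424 * 8 = 3392 Mb
Time = 3392 / 910
Time = 3.7275 seconds


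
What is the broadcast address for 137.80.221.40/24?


Network: 137.80.221.0/24
Host bits = 8
Set all host bits to 1:
Broadcast: 137.80.221.255


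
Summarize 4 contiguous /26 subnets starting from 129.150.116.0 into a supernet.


Original prefix: /26
Number of subnets: 4 = 2^2
New prefix = 26 - 2 = 24
Supernet: 129.150.116.0/24


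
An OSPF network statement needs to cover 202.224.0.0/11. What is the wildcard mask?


Subnet mask: 255.224.0.0
Wildcard = 255.255.255.255 - subnet mask
255 - 255 = 0
255 - 224 = 31
255 - 0 = 255
255 - 0 = 255
Wildcard: 0.31.255.255


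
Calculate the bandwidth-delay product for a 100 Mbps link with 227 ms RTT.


BDP = bandwidth * RTT
= 100 Mbps * 227 ms
= 100 * 1e6 * 227 / 1000 bits
= 22700000 bits
= 2837500 bytes
= 2770.9961 KB
BDP = 22700000 bits (2837500 bytes)


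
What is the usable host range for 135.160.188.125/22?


Network: 135.160.188.0
Broadcast: 135.160.191.255
First usable = network + 1
Last usable = broadcast - 1
Range: 135.160.188.1 to 135.160.191.254


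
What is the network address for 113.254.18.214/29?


IP:   01110001.11111110.00010010.11010110
Mask: 11111111.11111111.11111111.11111000
AND operation:
Net:  01110001.11111110.00010010.11010000
Network: 113.254.18.208/29


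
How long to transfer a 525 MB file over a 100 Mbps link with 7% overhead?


Effective throughput = 100 * (1 - 7/100) = 93 Mbps
File size in Mb = 525 * 8 = 4200 Mb
Time = 4200 / 93
Time = 45.1613 seconds


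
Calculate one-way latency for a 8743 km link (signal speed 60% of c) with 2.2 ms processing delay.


Speed = 0.6 * 3e5 km/s = 180000 km/s
Propagation delay = 8743 / 180000 = 0.0486 s = 48.5722 ms
Processing delay = 2.2 ms
Total one-way latency = 50.7722 ms


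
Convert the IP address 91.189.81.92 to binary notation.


91 = 01011011
189 = 10111101
81 = 01010001
92 = 01011100
Binary: 01011011.10111101.01010001.01011100


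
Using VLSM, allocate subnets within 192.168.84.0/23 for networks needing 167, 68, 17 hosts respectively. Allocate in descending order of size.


167 hosts -> /24 (254 usable): 192.168.84.0/24
68 hosts -> /25 (126 usable): 192.168.85.0/25
17 hosts -> /27 (30 usable): 192.168.85.128/27
Allocation: 192.168.84.0/24 (167 hosts, 254 usable); 192.168.85.0/25 (68 hosts, 126 usable); 192.168.85.128/27 (17 hosts, 30 usable)


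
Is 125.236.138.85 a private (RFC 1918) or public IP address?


RFC 1918 private ranges:
  10.0.0.0/8 (10.0.0.0 - 10.255.255.255)
  172.16.0.0/12 (172.16.0.0 - 172.31.255.255)
  192.168.0.0/16 (192.168.0.0 - 192.168.255.255)
Public (not in any RFC 1918 range)


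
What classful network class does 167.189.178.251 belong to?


First octet: 167
Binary: 10100111
10xxxxxx -> Class B (128-191)
Class B, default mask 255.255.0.0 (/16)


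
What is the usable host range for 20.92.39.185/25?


Network: 20.92.39.128
Broadcast: 20.92.39.255
First usable = network + 1
Last usable = broadcast - 1
Range: 20.92.39.129 to 20.92.39.254


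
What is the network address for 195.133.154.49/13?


IP:   11000011.10000101.10011010.00110001
Mask: 11111111.11111000.00000000.00000000
AND operation:
Net:  11000011.10000000.00000000.00000000
Network: 195.128.0.0/13


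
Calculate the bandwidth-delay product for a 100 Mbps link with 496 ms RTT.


BDP = bandwidth * RTT
= 100 Mbps * 496 ms
= 100 * 1e6 * 496 / 1000 bits
= 49600000 bits
= 6200000 bytes
= 6054.6875 KB
BDP = 49600000 bits (6200000 bytes)


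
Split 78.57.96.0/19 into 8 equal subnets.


New prefix = 19 + 3 = 22
Each subnet has 1024 addresses
  78.57.96.0/22
  78.57.100.0/22
  78.57.104.0/22
  78.57.108.0/22
  78.57.112.0/22
  78.57.116.0/22
  78.57.120.0/22
  78.57.124.0/22
Subnets: 78.57.96.0/22, 78.57.100.0/22, 78.57.104.0/22, 78.57.108.0/22, 78.57.112.0/22, 78.57.116.0/22, 78.57.120.0/22, 78.57.124.0/22


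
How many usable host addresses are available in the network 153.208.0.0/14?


Host bits = 32 - 14 = 18
Total addresses = 2^18 = 262144
Usable = total - 2 (network and broadcast)
Usable hosts: 262142


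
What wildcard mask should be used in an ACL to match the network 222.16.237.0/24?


Subnet mask: 255.255.255.0
Wildcard = 255.255.255.255 - subnet mask
255 - 255 = 0
255 - 255 = 0
255 - 255 = 0
255 - 0 = 255
Wildcard: 0.0.0.255


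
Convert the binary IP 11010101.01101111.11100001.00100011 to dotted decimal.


11010101 = 213
01101111 = 111
11100001 = 225
00100011 = 35
IP: 213.111.225.35


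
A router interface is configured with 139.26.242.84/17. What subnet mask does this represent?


/17 means 17 network bits, 15 host bits
Binary: 11111111111111111000000000000000
Mask: 255.255.128.0


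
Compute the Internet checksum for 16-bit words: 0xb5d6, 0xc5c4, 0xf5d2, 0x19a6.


Sum all words (with carry folding):
+ 0xb5d6 = 0xb5d6
+ 0xc5c4 = 0x7b9b
+ 0xf5d2 = 0x716e
+ 0x19a6 = 0x8b14
One's complement: ~0x8b14
Checksum = 0x74eb


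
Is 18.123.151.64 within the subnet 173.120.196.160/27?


Subnet network: 173.120.196.160
Test IP AND mask: 18.123.151.64
No, 18.123.151.64 is not in 173.120.196.160/27


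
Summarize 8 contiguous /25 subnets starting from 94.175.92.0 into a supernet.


Original prefix: /25
Number of subnets: 8 = 2^3
New prefix = 25 - 3 = 22
Supernet: 94.175.92.0/22


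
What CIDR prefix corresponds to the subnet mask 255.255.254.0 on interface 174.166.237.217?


Binary: 11111111.11111111.11111110.00000000
Count leading 1s
Prefix: /23


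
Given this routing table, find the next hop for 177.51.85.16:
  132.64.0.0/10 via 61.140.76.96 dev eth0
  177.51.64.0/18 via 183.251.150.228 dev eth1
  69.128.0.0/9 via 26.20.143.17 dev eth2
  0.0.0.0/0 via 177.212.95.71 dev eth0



Longest prefix match for 177.51.85.16:
  /10 132.64.0.0: no
  /18 177.51.64.0: MATCH
  /9 69.128.0.0: no
  /0 0.0.0.0: MATCH
Selected: next-hop 183.251.150.228 via eth1 (matched /18)


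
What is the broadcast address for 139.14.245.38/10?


Network: 139.0.0.0/10
Host bits = 22
Set all host bits to 1:
Broadcast: 139.63.255.255


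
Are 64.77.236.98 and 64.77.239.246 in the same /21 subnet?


Mask: 255.255.248.0
64.77.236.98 AND mask = 64.77.232.0
64.77.239.246 AND mask = 64.77.232.0
Yes, same subnet (64.77.232.0)


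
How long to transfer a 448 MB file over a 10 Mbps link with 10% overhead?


Effective throughput = 10 * (1 - 10/100) = 9 Mbps
File size in Mb = 448 * 8 = 3584 Mb
Time = 3584 / 9
Time = 398.2222 seconds


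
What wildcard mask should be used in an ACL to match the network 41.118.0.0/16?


Subnet mask: 255.255.0.0
Wildcard = 255.255.255.255 - subnet mask
255 - 255 = 0
255 - 255 = 0
255 - 0 = 255
255 - 0 = 255
Wildcard: 0.0.255.255


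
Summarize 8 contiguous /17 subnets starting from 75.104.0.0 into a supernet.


Original prefix: /17
Number of subnets: 8 = 2^3
New prefix = 17 - 3 = 14
Supernet: 75.104.0.0/14


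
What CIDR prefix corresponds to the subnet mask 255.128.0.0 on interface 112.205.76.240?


Binary: 11111111.10000000.00000000.00000000
Count leading 1s
Prefix: /9


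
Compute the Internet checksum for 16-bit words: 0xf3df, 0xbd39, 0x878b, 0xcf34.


Sum all words (with carry folding):
+ 0xf3df = 0xf3df
+ 0xbd39 = 0xb119
+ 0x878b = 0x38a5
+ 0xcf34 = 0x07da
One's complement: ~0x07da
Checksum = 0xf825


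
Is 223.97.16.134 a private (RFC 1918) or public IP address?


RFC 1918 private ranges:
  10.0.0.0/8 (10.0.0.0 - 10.255.255.255)
  172.16.0.0/12 (172.16.0.0 - 172.31.255.255)
  192.168.0.0/16 (192.168.0.0 - 192.168.255.255)
Public (not in any RFC 1918 range)


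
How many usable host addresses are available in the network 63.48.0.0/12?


Host bits = 32 - 12 = 20
Total addresses = 2^20 = 1048576
Usable = total - 2 (network and broadcast)
Usable hosts: 1048574


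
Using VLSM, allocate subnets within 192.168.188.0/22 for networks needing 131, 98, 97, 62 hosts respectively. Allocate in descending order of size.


131 hosts -> /24 (254 usable): 192.168.188.0/24
98 hosts -> /25 (126 usable): 192.168.189.0/25
97 hosts -> /25 (126 usable): 192.168.189.128/25
62 hosts -> /26 (62 usable): 192.168.190.0/26
Allocation: 192.168.188.0/24 (131 hosts, 254 usable); 192.168.189.0/25 (98 hosts, 126 usable); 192.168.189.128/25 (97 hosts, 126 usable); 192.168.190.0/26 (62 hosts, 62 usable)


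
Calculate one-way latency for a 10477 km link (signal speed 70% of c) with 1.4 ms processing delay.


Speed = 0.7 * 3e5 km/s = 210000 km/s
Propagation delay = 10477 / 210000 = 0.0499 s = 49.8905 ms
Processing delay = 1.4 ms
Total one-way latency = 51.2905 ms


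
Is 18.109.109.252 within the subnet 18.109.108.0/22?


Subnet network: 18.109.108.0
Test IP AND mask: 18.109.108.0
Yes, 18.109.109.252 is in 18.109.108.0/22


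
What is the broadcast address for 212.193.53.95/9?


Network: 212.128.0.0/9
Host bits = 23
Set all host bits to 1:
Broadcast: 212.255.255.255


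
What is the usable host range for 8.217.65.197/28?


Network: 8.217.65.192
Broadcast: 8.217.65.207
First usable = network + 1
Last usable = broadcast - 1
Range: 8.217.65.193 to 8.217.65.206


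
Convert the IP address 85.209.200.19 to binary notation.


85 = 01010101
209 = 11010001
200 = 11001000
19 = 00010011
Binary: 01010101.11010001.11001000.00010011


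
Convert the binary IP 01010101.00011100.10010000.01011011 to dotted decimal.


01010101 = 85
00011100 = 28
10010000 = 144
01011011 = 91
IP: 85.28.144.91


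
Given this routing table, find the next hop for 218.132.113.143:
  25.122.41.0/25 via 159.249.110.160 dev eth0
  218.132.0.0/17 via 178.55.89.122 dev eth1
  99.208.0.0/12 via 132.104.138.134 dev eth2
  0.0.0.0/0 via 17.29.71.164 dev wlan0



Longest prefix match for 218.132.113.143:
  /25 25.122.41.0: no
  /17 218.132.0.0: MATCH
  /12 99.208.0.0: no
  /0 0.0.0.0: MATCH
Selected: next-hop 178.55.89.122 via eth1 (matched /17)


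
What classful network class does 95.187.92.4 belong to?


First octet: 95
Binary: 01011111
0xxxxxxx -> Class A (1-126)
Class A, default mask 255.0.0.0 (/8)


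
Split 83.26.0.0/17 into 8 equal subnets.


New prefix = 17 + 3 = 20
Each subnet has 4096 addresses
  83.26.0.0/20
  83.26.16.0/20
  83.26.32.0/20
  83.26.48.0/20
  83.26.64.0/20
  83.26.80.0/20
  83.26.96.0/20
  83.26.112.0/20
Subnets: 83.26.0.0/20, 83.26.16.0/20, 83.26.32.0/20, 83.26.48.0/20, 83.26.64.0/20, 83.26.80.0/20, 83.26.96.0/20, 83.26.112.0/20


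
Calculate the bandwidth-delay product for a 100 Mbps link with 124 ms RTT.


BDP = bandwidth * RTT
= 100 Mbps * 124 ms
= 100 * 1e6 * 124 / 1000 bits
= 12400000 bits
= 1550000 bytes
= 1513.6719 KB
BDP = 12400000 bits (1550000 bytes)


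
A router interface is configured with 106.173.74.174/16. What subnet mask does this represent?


/16 means 16 network bits, 16 host bits
Binary: 11111111111111110000000000000000
Mask: 255.255.0.0


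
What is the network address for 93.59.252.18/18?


IP:   01011101.00111011.11111100.00010010
Mask: 11111111.11111111.11000000.00000000
AND operation:
Net:  01011101.00111011.11000000.00000000
Network: 93.59.192.0/18


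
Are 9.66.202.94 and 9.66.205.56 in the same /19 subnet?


Mask: 255.255.224.0
9.66.202.94 AND mask = 9.66.192.0
9.66.205.56 AND mask = 9.66.192.0
Yes, same subnet (9.66.192.0)


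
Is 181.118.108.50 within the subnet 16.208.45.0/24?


Subnet network: 16.208.45.0
Test IP AND mask: 181.118.108.0
No, 181.118.108.50 is not in 16.208.45.0/24


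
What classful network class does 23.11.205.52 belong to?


First octet: 23
Binary: 00010111
0xxxxxxx -> Class A (1-126)
Class A, default mask 255.0.0.0 (/8)


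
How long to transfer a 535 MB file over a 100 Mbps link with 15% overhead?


Effective throughput = 100 * (1 - 15/100) = 85 Mbps
File size in Mb = 535 * 8 = 4280 Mb
Time = 4280 / 85
Time = 50.3529 seconds


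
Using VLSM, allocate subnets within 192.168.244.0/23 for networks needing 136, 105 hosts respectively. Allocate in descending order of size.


136 hosts -> /24 (254 usable): 192.168.244.0/24
105 hosts -> /25 (126 usable): 192.168.245.0/25
Allocation: 192.168.244.0/24 (136 hosts, 254 usable); 192.168.245.0/25 (105 hosts, 126 usable)


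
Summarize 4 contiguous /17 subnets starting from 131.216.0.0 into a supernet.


Original prefix: /17
Number of subnets: 4 = 2^2
New prefix = 17 - 2 = 15
Supernet: 131.216.0.0/15


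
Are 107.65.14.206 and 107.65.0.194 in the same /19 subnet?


Mask: 255.255.224.0
107.65.14.206 AND mask = 107.65.0.0
107.65.0.194 AND mask = 107.65.0.0
Yes, same subnet (107.65.0.0)


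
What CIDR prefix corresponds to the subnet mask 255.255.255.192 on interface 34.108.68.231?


Binary: 11111111.11111111.11111111.11000000
Count leading 1s
Prefix: /26


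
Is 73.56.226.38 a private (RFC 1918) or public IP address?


RFC 1918 private ranges:
  10.0.0.0/8 (10.0.0.0 - 10.255.255.255)
  172.16.0.0/12 (172.16.0.0 - 172.31.255.255)
  192.168.0.0/16 (192.168.0.0 - 192.168.255.255)
Public (not in any RFC 1918 range)


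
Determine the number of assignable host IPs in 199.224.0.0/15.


Host bits = 32 - 15 = 17
Total addresses = 2^17 = 131072
Usable = total - 2 (network and broadcast)
Usable hosts: 131070


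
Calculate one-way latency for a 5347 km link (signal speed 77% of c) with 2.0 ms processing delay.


Speed = 0.77 * 3e5 km/s = 231000 km/s
Propagation delay = 5347 / 231000 = 0.0231 s = 23.1472 ms
Processing delay = 2.0 ms
Total one-way latency = 25.1472 ms


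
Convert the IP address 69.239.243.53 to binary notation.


69 = 01000101
239 = 11101111
243 = 11110011
53 = 00110101
Binary: 01000101.11101111.11110011.00110101


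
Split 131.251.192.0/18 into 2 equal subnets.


New prefix = 18 + 1 = 19
Each subnet has 8192 addresses
  131.251.192.0/19
  131.251.224.0/19
Subnets: 131.251.192.0/19, 131.251.224.0/19


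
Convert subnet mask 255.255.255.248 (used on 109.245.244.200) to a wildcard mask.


Subnet mask: 255.255.255.248
Wildcard = 255.255.255.255 - subnet mask
255 - 255 = 0
255 - 255 = 0
255 - 255 = 0
255 - 248 = 7
Wildcard: 0.0.0.7


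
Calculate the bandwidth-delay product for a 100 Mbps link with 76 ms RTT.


BDP = bandwidth * RTT
= 100 Mbps * 76 ms
= 100 * 1e6 * 76 / 1000 bits
= 7600000 bits
= 950000 bytes
= 927.7344 KB
BDP = 7600000 bits (950000 bytes)


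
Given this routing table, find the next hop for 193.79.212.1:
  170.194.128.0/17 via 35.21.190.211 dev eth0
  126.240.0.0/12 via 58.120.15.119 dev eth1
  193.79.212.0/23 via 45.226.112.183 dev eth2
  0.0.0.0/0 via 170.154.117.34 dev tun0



Longest prefix match for 193.79.212.1:
  /17 170.194.128.0: no
  /12 126.240.0.0: no
  /23 193.79.212.0: MATCH
  /0 0.0.0.0: MATCH
Selected: next-hop 45.226.112.183 via eth2 (matched /23)


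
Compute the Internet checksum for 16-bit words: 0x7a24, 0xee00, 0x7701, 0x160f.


Sum all words (with carry folding):
+ 0x7a24 = 0x7a24
+ 0xee00 = 0x6825
+ 0x7701 = 0xdf26
+ 0x160f = 0xf535
One's complement: ~0xf535
Checksum = 0x0aca


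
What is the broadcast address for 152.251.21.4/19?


Network: 152.251.0.0/19
Host bits = 13
Set all host bits to 1:
Broadcast: 152.251.31.255


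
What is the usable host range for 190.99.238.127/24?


Network: 190.99.238.0
Broadcast: 190.99.238.255
First usable = network + 1
Last usable = broadcast - 1
Range: 190.99.238.1 to 190.99.238.254


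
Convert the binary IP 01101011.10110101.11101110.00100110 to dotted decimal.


01101011 = 107
10110101 = 181
11101110 = 238
00100110 = 38
IP: 107.181.238.38


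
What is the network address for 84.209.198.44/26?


IP:   01010100.11010001.11000110.00101100
Mask: 11111111.11111111.11111111.11000000
AND operation:
Net:  01010100.11010001.11000110.00000000
Network: 84.209.198.0/26


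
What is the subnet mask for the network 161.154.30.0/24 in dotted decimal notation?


/24 means 24 network bits, 8 host bits
Binary: 11111111111111111111111100000000
Mask: 255.255.255.0


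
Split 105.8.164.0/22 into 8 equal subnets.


New prefix = 22 + 3 = 25
Each subnet has 128 addresses
  105.8.164.0/25
  105.8.164.128/25
  105.8.165.0/25
  105.8.165.128/25
  105.8.166.0/25
  105.8.166.128/25
  105.8.167.0/25
  105.8.167.128/25
Subnets: 105.8.164.0/25, 105.8.164.128/25, 105.8.165.0/25, 105.8.165.128/25, 105.8.166.0/25, 105.8.166.128/25, 105.8.167.0/25, 105.8.167.128/25


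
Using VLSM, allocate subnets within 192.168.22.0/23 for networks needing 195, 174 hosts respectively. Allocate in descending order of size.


195 hosts -> /24 (254 usable): 192.168.22.0/24
174 hosts -> /24 (254 usable): 192.168.23.0/24
Allocation: 192.168.22.0/24 (195 hosts, 254 usable); 192.168.23.0/24 (174 hosts, 254 usable)


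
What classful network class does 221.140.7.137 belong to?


First octet: 221
Binary: 11011101
110xxxxx -> Class C (192-223)
Class C, default mask 255.255.255.0 (/24)


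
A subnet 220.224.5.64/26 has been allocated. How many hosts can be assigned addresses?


Host bits = 32 - 26 = 6
Total addresses = 2^6 = 64
Usable = total - 2 (network and broadcast)
Usable hosts: 62


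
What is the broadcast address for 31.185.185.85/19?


Network: 31.185.160.0/19
Host bits = 13
Set all host bits to 1:
Broadcast: 31.185.191.255


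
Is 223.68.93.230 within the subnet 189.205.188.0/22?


Subnet network: 189.205.188.0
Test IP AND mask: 223.68.92.0
No, 223.68.93.230 is not in 189.205.188.0/22


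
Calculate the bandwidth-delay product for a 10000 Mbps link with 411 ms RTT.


BDP = bandwidth * RTT
= 10000 Mbps * 411 ms
= 10000 * 1e6 * 411 / 1000 bits
= 4110000000 bits
= 513750000 bytes
= 501708.9844 KB
BDP = 4110000000 bits (513750000 bytes)


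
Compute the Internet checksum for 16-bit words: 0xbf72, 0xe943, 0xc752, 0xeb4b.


Sum all words (with carry folding):
+ 0xbf72 = 0xbf72
+ 0xe943 = 0xa8b6
+ 0xc752 = 0x7009
+ 0xeb4b = 0x5b55
One's complement: ~0x5b55
Checksum = 0xa4aa


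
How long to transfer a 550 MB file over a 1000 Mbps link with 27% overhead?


Effective throughput = 1000 * (1 - 27/100) = 730 Mbps
File size in Mb = 550 * 8 = 4400 Mb
Time = 4400 / 730
Time = 6.0274 seconds


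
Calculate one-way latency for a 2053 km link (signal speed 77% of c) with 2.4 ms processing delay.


Speed = 0.77 * 3e5 km/s = 231000 km/s
Propagation delay = 2053 / 231000 = 0.0089 s = 8.8874 ms
Processing delay = 2.4 ms
Total one-way latency = 11.2874 ms


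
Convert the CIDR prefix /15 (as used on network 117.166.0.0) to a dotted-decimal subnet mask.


/15 means 15 network bits, 17 host bits
Binary: 11111111111111100000000000000000
Mask: 255.254.0.0


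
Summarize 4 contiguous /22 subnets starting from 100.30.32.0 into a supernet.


Original prefix: /22
Number of subnets: 4 = 2^2
New prefix = 22 - 2 = 20
Supernet: 100.30.32.0/20


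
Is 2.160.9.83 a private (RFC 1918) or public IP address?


RFC 1918 private ranges:
  10.0.0.0/8 (10.0.0.0 - 10.255.255.255)
  172.16.0.0/12 (172.16.0.0 - 172.31.255.255)
  192.168.0.0/16 (192.168.0.0 - 192.168.255.255)
Public (not in any RFC 1918 range)


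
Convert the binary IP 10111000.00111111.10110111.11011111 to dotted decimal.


10111000 = 184
00111111 = 63
10110111 = 183
11011111 = 223
IP: 184.63.183.223


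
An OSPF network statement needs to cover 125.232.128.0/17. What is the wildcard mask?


Subnet mask: 255.255.128.0
Wildcard = 255.255.255.255 - subnet mask
255 - 255 = 0
255 - 255 = 0
255 - 128 = 127
255 - 0 = 255
Wildcard: 0.0.127.255


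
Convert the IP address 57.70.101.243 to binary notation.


57 = 00111001
70 = 01000110
101 = 01100101
243 = 11110011
Binary: 00111001.01000110.01100101.11110011


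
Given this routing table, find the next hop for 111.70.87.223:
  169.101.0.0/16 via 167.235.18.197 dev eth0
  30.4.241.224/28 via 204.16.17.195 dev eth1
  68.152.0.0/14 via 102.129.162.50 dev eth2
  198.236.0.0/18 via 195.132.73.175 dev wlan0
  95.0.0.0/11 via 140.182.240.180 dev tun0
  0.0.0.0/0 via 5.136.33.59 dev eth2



Longest prefix match for 111.70.87.223:
  /16 169.101.0.0: no
  /28 30.4.241.224: no
  /14 68.152.0.0: no
  /18 198.236.0.0: no
  /11 95.0.0.0: no
  /0 0.0.0.0: MATCH
Selected: next-hop 5.136.33.59 via eth2 (matched /0)


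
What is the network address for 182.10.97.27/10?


IP:   10110110.00001010.01100001.00011011
Mask: 11111111.11000000.00000000.00000000
AND operation:
Net:  10110110.00000000.00000000.00000000
Network: 182.0.0.0/10


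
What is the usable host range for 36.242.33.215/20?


Network: 36.242.32.0
Broadcast: 36.242.47.255
First usable = network + 1
Last usable = broadcast - 1
Range: 36.242.32.1 to 36.242.47.254


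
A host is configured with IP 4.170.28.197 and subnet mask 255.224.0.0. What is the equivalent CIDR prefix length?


Binary: 11111111.11100000.00000000.00000000
Count leading 1s
Prefix: /11


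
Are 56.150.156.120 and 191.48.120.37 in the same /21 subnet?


Mask: 255.255.248.0
56.150.156.120 AND mask = 56.150.152.0
191.48.120.37 AND mask = 191.48.120.0
No, different subnets (56.150.152.0 vs 191.48.120.0)


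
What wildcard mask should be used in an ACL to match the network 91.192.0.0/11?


Subnet mask: 255.224.0.0
Wildcard = 255.255.255.255 - subnet mask
255 - 255 = 0
255 - 224 = 31
255 - 0 = 255
255 - 0 = 255
Wildcard: 0.31.255.255


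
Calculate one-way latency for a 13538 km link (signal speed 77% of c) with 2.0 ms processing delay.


Speed = 0.77 * 3e5 km/s = 231000 km/s
Propagation delay = 13538 / 231000 = 0.0586 s = 58.6061 ms
Processing delay = 2.0 ms
Total one-way latency = 60.6061 ms


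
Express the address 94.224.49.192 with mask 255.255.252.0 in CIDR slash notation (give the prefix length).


Binary: 11111111.11111111.11111100.00000000
Count leading 1s
Prefix: /22


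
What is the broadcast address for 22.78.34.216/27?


Network: 22.78.34.192/27
Host bits = 5
Set all host bits to 1:
Broadcast: 22.78.34.223


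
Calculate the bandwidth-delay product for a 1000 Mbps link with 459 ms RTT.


BDP = bandwidth * RTT
= 1000 Mbps * 459 ms
= 1000 * 1e6 * 459 / 1000 bits
= 459000000 bits
= 57375000 bytes
= 56030.2734 KB
BDP = 459000000 bits (57375000 bytes)


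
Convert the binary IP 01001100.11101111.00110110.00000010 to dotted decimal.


01001100 = 76
11101111 = 239
00110110 = 54
00000010 = 2
IP: 76.239.54.2


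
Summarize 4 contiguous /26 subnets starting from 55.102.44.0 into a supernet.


Original prefix: /26
Number of subnets: 4 = 2^2
New prefix = 26 - 2 = 24
Supernet: 55.102.44.0/24


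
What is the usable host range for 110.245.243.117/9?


Network: 110.128.0.0
Broadcast: 110.255.255.255
First usable = network + 1
Last usable = broadcast - 1
Range: 110.128.0.1 to 110.255.255.254


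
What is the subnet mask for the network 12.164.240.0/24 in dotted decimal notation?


/24 means 24 network bits, 8 host bits
Binary: 11111111111111111111111100000000
Mask: 255.255.255.0


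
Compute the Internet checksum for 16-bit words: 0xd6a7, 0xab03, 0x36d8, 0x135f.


Sum all words (with carry folding):
+ 0xd6a7 = 0xd6a7
+ 0xab03 = 0x81ab
+ 0x36d8 = 0xb883
+ 0x135f = 0xcbe2
One's complement: ~0xcbe2
Checksum = 0x341d


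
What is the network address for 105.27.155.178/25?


IP:   01101001.00011011.10011011.10110010
Mask: 11111111.11111111.11111111.10000000
AND operation:
Net:  01101001.00011011.10011011.10000000
Network: 105.27.155.128/25


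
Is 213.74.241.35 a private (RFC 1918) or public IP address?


RFC 1918 private ranges:
  10.0.0.0/8 (10.0.0.0 - 10.255.255.255)
  172.16.0.0/12 (172.16.0.0 - 172.31.255.255)
  192.168.0.0/16 (192.168.0.0 - 192.168.255.255)
Public (not in any RFC 1918 range)


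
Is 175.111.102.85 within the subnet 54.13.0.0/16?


Subnet network: 54.13.0.0
Test IP AND mask: 175.111.0.0
No, 175.111.102.85 is not in 54.13.0.0/16


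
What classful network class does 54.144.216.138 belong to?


First octet: 54
Binary: 00110110
0xxxxxxx -> Class A (1-126)
Class A, default mask 255.0.0.0 (/8)


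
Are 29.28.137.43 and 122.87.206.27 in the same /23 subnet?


Mask: 255.255.254.0
29.28.137.43 AND mask = 29.28.136.0
122.87.206.27 AND mask = 122.87.206.0
No, different subnets (29.28.136.0 vs 122.87.206.0)


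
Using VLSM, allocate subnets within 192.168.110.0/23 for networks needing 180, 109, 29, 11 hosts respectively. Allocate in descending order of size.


180 hosts -> /24 (254 usable): 192.168.110.0/24
109 hosts -> /25 (126 usable): 192.168.111.0/25
29 hosts -> /27 (30 usable): 192.168.111.128/27
11 hosts -> /28 (14 usable): 192.168.111.160/28
Allocation: 192.168.110.0/24 (180 hosts, 254 usable); 192.168.111.0/25 (109 hosts, 126 usable); 192.168.111.128/27 (29 hosts, 30 usable); 192.168.111.160/28 (11 hosts, 14 usable)


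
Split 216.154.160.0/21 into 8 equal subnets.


New prefix = 21 + 3 = 24
Each subnet has 256 addresses
  216.154.160.0/24
  216.154.161.0/24
  216.154.162.0/24
  216.154.163.0/24
  216.154.164.0/24
  216.154.165.0/24
  216.154.166.0/24
  216.154.167.0/24
Subnets: 216.154.160.0/24, 216.154.161.0/24, 216.154.162.0/24, 216.154.163.0/24, 216.154.164.0/24, 216.154.165.0/24, 216.154.166.0/24, 216.154.167.0/24


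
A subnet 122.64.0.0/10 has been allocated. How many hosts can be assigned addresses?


Host bits = 32 - 10 = 22
Total addresses = 2^22 = 4194304
Usable = total - 2 (network and broadcast)
Usable hosts: 4194302


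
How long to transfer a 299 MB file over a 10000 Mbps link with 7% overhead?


Effective throughput = 10000 * (1 - 7/100) = 9300 Mbps
File size in Mb = 299 * 8 = 2392 Mb
Time = 2392 / 9300
Time = 0.2572 seconds


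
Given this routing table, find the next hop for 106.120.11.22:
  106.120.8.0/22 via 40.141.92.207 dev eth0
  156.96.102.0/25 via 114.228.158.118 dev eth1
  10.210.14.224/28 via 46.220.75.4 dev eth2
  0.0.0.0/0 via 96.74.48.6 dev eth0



Longest prefix match for 106.120.11.22:
  /22 106.120.8.0: MATCH
  /25 156.96.102.0: no
  /28 10.210.14.224: no
  /0 0.0.0.0: MATCH
Selected: next-hop 40.141.92.207 via eth0 (matched /22)


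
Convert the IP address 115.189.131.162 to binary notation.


115 = 01110011
189 = 10111101
131 = 10000011
162 = 10100010
Binary: 01110011.10111101.10000011.10100010


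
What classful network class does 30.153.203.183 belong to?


First octet: 30
Binary: 00011110
0xxxxxxx -> Class A (1-126)
Class A, default mask 255.0.0.0 (/8)


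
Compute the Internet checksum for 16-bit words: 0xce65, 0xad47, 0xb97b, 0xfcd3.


Sum all words (with carry folding):
+ 0xce65 = 0xce65
+ 0xad47 = 0x7bad
+ 0xb97b = 0x3529
+ 0xfcd3 = 0x31fd
One's complement: ~0x31fd
Checksum = 0xce02


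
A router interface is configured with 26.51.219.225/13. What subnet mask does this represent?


/13 means 13 network bits, 19 host bits
Binary: 11111111111110000000000000000000
Mask: 255.248.0.0


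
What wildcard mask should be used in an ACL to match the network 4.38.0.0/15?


Subnet mask: 255.254.0.0
Wildcard = 255.255.255.255 - subnet mask
255 - 255 = 0
255 - 254 = 1
255 - 0 = 255
255 - 0 = 255
Wildcard: 0.1.255.255


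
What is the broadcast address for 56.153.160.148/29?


Network: 56.153.160.144/29
Host bits = 3
Set all host bits to 1:
Broadcast: 56.153.160.151


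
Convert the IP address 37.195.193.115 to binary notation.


37 = 00100101
195 = 11000011
193 = 11000001
115 = 01110011
Binary: 00100101.11000011.11000001.01110011


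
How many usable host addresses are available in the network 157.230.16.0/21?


Host bits = 32 - 21 = 11
Total addresses = 2^11 = 2048
Usable = total - 2 (network and broadcast)
Usable hosts: 2046


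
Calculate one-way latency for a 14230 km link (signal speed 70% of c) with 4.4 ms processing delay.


Speed = 0.7 * 3e5 km/s = 210000 km/s
Propagation delay = 14230 / 210000 = 0.0678 s = 67.7619 ms
Processing delay = 4.4 ms
Total one-way latency = 72.1619 ms


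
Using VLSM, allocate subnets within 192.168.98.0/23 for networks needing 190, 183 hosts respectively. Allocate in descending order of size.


190 hosts -> /24 (254 usable): 192.168.98.0/24
183 hosts -> /24 (254 usable): 192.168.99.0/24
Allocation: 192.168.98.0/24 (190 hosts, 254 usable); 192.168.99.0/24 (183 hosts, 254 usable)


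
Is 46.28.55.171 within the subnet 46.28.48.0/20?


Subnet network: 46.28.48.0
Test IP AND mask: 46.28.48.0
Yes, 46.28.55.171 is in 46.28.48.0/20


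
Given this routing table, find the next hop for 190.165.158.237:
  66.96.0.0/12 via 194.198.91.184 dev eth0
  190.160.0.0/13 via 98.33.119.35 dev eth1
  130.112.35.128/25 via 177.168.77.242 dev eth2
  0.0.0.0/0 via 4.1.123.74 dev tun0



Longest prefix match for 190.165.158.237:
  /12 66.96.0.0: no
  /13 190.160.0.0: MATCH
  /25 130.112.35.128: no
  /0 0.0.0.0: MATCH
Selected: next-hop 98.33.119.35 via eth1 (matched /13)


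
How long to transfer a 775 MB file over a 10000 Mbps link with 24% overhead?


Effective throughput = 10000 * (1 - 24/100) = 7600 Mbps
File size in Mb = 775 * 8 = 6200 Mb
Time = 6200 / 7600
Time = 0.8158 seconds


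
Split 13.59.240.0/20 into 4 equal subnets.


New prefix = 20 + 2 = 22
Each subnet has 1024 addresses
  13.59.240.0/22
  13.59.244.0/22
  13.59.248.0/22
  13.59.252.0/22
Subnets: 13.59.240.0/22, 13.59.244.0/22, 13.59.248.0/22, 13.59.252.0/22


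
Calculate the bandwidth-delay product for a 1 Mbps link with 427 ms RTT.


BDP = bandwidth * RTT
= 1 Mbps * 427 ms
= 1 * 1e6 * 427 / 1000 bits
= 427000 bits
= 53375 bytes
= 52.124 KB
BDP = 427000 bits (53375 bytes)


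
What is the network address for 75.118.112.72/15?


IP:   01001011.01110110.01110000.01001000
Mask: 11111111.11111110.00000000.00000000
AND operation:
Net:  01001011.01110110.00000000.00000000
Network: 75.118.0.0/15


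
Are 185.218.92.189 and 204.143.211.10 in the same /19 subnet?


Mask: 255.255.224.0
185.218.92.189 AND mask = 185.218.64.0
204.143.211.10 AND mask = 204.143.192.0
No, different subnets (185.218.64.0 vs 204.143.192.0)


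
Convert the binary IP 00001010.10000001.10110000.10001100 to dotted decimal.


00001010 = 10
10000001 = 129
10110000 = 176
10001100 = 140
IP: 10.129.176.140


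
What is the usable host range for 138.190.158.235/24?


Network: 138.190.158.0
Broadcast: 138.190.158.255
First usable = network + 1
Last usable = broadcast - 1
Range: 138.190.158.1 to 138.190.158.254


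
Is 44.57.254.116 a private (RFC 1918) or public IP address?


RFC 1918 private ranges:
  10.0.0.0/8 (10.0.0.0 - 10.255.255.255)
  172.16.0.0/12 (172.16.0.0 - 172.31.255.255)
  192.168.0.0/16 (192.168.0.0 - 192.168.255.255)
Public (not in any RFC 1918 range)


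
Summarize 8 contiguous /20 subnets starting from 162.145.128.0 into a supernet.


Original prefix: /20
Number of subnets: 8 = 2^3
New prefix = 20 - 3 = 17
Supernet: 162.145.128.0/17


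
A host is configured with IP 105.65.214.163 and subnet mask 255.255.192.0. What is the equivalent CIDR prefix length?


Binary: 11111111.11111111.11000000.00000000
Count leading 1s
Prefix: /18


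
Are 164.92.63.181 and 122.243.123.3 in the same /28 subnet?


Mask: 255.255.255.240
164.92.63.181 AND mask = 164.92.63.176
122.243.123.3 AND mask = 122.243.123.0
No, different subnets (164.92.63.176 vs 122.243.123.0)


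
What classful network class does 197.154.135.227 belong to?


First octet: 197
Binary: 11000101
110xxxxx -> Class C (192-223)
Class C, default mask 255.255.255.0 (/24)


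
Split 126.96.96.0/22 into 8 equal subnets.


New prefix = 22 + 3 = 25
Each subnet has 128 addresses
  126.96.96.0/25
  126.96.96.128/25
  126.96.97.0/25
  126.96.97.128/25
  126.96.98.0/25
  126.96.98.128/25
  126.96.99.0/25
  126.96.99.128/25
Subnets: 126.96.96.0/25, 126.96.96.128/25, 126.96.97.0/25, 126.96.97.128/25, 126.96.98.0/25, 126.96.98.128/25, 126.96.99.0/25, 126.96.99.128/25


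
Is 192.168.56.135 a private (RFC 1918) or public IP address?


RFC 1918 private ranges:
  10.0.0.0/8 (10.0.0.0 - 10.255.255.255)
  172.16.0.0/12 (172.16.0.0 - 172.31.255.255)
  192.168.0.0/16 (192.168.0.0 - 192.168.255.255)
Private (in 192.168.0.0/16)


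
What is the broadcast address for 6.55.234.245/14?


Network: 6.52.0.0/14
Host bits = 18
Set all host bits to 1:
Broadcast: 6.55.255.255


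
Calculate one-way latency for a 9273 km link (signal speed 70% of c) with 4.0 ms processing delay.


Speed = 0.7 * 3e5 km/s = 210000 km/s
Propagation delay = 9273 / 210000 = 0.0442 s = 44.1571 ms
Processing delay = 4.0 ms
Total one-way latency = 48.1571 ms


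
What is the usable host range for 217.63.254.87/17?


Network: 217.63.128.0
Broadcast: 217.63.255.255
First usable = network + 1
Last usable = broadcast - 1
Range: 217.63.128.1 to 217.63.255.254


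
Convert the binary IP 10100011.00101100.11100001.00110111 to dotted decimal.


10100011 = 163
00101100 = 44
11100001 = 225
00110111 = 55
IP: 163.44.225.55


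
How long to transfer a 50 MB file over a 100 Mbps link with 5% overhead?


Effective throughput = 100 * (1 - 5/100) = 95 Mbps
File size in Mb = 50 * 8 = 400 Mb
Time = 400 / 95
Time = 4.2105 seconds


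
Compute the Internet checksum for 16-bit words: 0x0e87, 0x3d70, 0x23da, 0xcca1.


Sum all words (with carry folding):
+ 0x0e87 = 0x0e87
+ 0x3d70 = 0x4bf7
+ 0x23da = 0x6fd1
+ 0xcca1 = 0x3c73
One's complement: ~0x3c73
Checksum = 0xc38c


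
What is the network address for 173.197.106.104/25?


IP:   10101101.11000101.01101010.01101000
Mask: 11111111.11111111.11111111.10000000
AND operation:
Net:  10101101.11000101.01101010.00000000
Network: 173.197.106.0/25


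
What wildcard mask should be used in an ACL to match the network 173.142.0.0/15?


Subnet mask: 255.254.0.0
Wildcard = 255.255.255.255 - subnet mask
255 - 255 = 0
255 - 254 = 1
255 - 0 = 255
255 - 0 = 255
Wildcard: 0.1.255.255


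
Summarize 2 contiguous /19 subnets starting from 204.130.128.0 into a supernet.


Original prefix: /19
Number of subnets: 2 = 2^1
New prefix = 19 - 1 = 18
Supernet: 204.130.128.0/18


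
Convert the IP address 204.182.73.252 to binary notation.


204 = 11001100
182 = 10110110
73 = 01001001
252 = 11111100
Binary: 11001100.10110110.01001001.11111100


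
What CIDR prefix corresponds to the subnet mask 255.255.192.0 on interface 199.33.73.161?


Binary: 11111111.11111111.11000000.00000000
Count leading 1s
Prefix: /18


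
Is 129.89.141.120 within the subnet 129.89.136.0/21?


Subnet network: 129.89.136.0
Test IP AND mask: 129.89.136.0
Yes, 129.89.141.120 is in 129.89.136.0/21


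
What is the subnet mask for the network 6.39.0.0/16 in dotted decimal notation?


/16 means 16 network bits, 16 host bits
Binary: 11111111111111110000000000000000
Mask: 255.255.0.0


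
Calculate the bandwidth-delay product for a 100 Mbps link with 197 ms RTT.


BDP = bandwidth * RTT
= 100 Mbps * 197 ms
= 100 * 1e6 * 197 / 1000 bits
= 19700000 bits
= 2462500 bytes
= 2404.7852 KB
BDP = 19700000 bits (2462500 bytes)


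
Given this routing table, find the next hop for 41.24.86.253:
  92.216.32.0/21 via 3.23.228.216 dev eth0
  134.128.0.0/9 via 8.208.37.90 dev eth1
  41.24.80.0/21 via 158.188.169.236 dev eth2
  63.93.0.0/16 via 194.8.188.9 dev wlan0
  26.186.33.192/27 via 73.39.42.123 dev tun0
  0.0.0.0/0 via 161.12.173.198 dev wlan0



Longest prefix match for 41.24.86.253:
  /21 92.216.32.0: no
  /9 134.128.0.0: no
  /21 41.24.80.0: MATCH
  /16 63.93.0.0: no
  /27 26.186.33.192: no
  /0 0.0.0.0: MATCH
Selected: next-hop 158.188.169.236 via eth2 (matched /21)


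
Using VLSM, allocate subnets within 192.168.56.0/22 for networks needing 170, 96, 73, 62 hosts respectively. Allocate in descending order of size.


170 hosts -> /24 (254 usable): 192.168.56.0/24
96 hosts -> /25 (126 usable): 192.168.57.0/25
73 hosts -> /25 (126 usable): 192.168.57.128/25
62 hosts -> /26 (62 usable): 192.168.58.0/26
Allocation: 192.168.56.0/24 (170 hosts, 254 usable); 192.168.57.0/25 (96 hosts, 126 usable); 192.168.57.128/25 (73 hosts, 126 usable); 192.168.58.0/26 (62 hosts, 62 usable)


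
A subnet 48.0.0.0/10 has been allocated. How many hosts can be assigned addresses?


Host bits = 32 - 10 = 22
Total addresses = 2^22 = 4194304
Usable = total - 2 (network and broadcast)
Usable hosts: 4194302


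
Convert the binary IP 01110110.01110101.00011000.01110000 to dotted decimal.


01110110 = 118
01110101 = 117
00011000 = 24
01110000 = 112
IP: 118.117.24.112


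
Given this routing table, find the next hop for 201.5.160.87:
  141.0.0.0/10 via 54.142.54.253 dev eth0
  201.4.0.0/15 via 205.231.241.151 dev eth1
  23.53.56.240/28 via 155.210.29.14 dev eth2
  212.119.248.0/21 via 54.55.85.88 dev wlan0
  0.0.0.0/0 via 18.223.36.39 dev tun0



Longest prefix match for 201.5.160.87:
  /10 141.0.0.0: no
  /15 201.4.0.0: MATCH
  /28 23.53.56.240: no
  /21 212.119.248.0: no
  /0 0.0.0.0: MATCH
Selected: next-hop 205.231.241.151 via eth1 (matched /15)
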